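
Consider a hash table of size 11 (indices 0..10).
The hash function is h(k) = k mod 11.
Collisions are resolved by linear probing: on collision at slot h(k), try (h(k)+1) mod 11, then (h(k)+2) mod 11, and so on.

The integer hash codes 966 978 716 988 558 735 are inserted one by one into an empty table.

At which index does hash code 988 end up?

0

966 hashes to 9; slot 9 is free => place at 9.
978 hashes to 10; slot 10 is free => place at 10.
716 hashes to 1; slot 1 is free => place at 1.
988 hashes to 9; 9,10 taken => place at 0.
558 hashes to 8; slot 8 is free => place at 8.
735 hashes to 9; 9,10,0,1 taken => place at 2.
Table: [988, 716, 735, _, _, _, _, _, 558, 966, 978]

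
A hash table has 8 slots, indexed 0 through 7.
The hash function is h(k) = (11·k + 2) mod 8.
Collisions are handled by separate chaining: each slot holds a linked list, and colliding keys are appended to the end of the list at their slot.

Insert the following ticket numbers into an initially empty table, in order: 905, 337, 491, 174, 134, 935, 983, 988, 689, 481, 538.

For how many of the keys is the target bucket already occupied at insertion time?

905 → bucket 5
337 → bucket 5 (collision)
491 → bucket 3
174 → bucket 4
134 → bucket 4 (collision)
935 → bucket 7
983 → bucket 7 (collision)
988 → bucket 6
689 → bucket 5 (collision)
481 → bucket 5 (collision)
538 → bucket 0
Final buckets:
0: 538
1: .
2: .
3: 491
4: 174 -> 134
5: 905 -> 337 -> 689 -> 481
6: 988
7: 935 -> 983

5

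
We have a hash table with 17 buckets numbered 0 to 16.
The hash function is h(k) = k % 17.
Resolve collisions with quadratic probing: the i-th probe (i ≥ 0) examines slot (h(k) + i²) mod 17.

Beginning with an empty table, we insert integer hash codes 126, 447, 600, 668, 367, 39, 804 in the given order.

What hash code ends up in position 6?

600

126 hashes to 7; slot 7 is free → place at 7.
447 hashes to 5; slot 5 is free → place at 5.
600 hashes to 5; 5 taken → place at 6.
668 hashes to 5; 5,6 taken → place at 9.
367 hashes to 10; slot 10 is free → place at 10.
39 hashes to 5; 5,6,9 taken → place at 14.
804 hashes to 5; 5,6,9,14 taken → place at 4.
Table: [-, -, -, -, 804, 447, 600, 126, -, 668, 367, -, -, -, 39, -, -]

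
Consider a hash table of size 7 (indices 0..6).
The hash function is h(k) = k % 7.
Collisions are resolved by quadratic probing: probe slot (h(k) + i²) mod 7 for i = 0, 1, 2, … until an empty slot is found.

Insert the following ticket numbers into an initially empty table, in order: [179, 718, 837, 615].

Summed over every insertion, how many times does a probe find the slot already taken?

179: h=4 → slot 4
718: h=4, probe 4,5 → slot 5
837: h=4, probe 4,5,1 → slot 1
615: h=6 → slot 6
Table: [∅, 837, ∅, ∅, 179, 718, 615]

3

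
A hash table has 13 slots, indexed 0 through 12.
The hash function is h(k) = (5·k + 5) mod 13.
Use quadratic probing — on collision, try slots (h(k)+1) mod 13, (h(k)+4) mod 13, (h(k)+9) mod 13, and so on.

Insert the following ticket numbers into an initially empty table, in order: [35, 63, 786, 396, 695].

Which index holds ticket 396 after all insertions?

10

35 hashes to 11; slot 11 is free → place at 11.
63 hashes to 8; slot 8 is free → place at 8.
786 hashes to 9; slot 9 is free → place at 9.
396 hashes to 9; 9 taken → place at 10.
695 hashes to 9; 9,10 taken → place at 0.
Table: [695, ∅, ∅, ∅, ∅, ∅, ∅, ∅, 63, 786, 396, 35, ∅]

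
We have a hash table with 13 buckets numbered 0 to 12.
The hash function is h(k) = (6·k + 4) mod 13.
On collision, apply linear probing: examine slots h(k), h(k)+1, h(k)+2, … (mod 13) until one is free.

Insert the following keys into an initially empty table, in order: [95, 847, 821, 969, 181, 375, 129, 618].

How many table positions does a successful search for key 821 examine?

2

95 hashes to 2; slot 2 is free -> place at 2.
847 hashes to 3; slot 3 is free -> place at 3.
821 hashes to 3; 3 taken -> place at 4.
969 hashes to 7; slot 7 is free -> place at 7.
181 hashes to 11; slot 11 is free -> place at 11.
375 hashes to 5; slot 5 is free -> place at 5.
129 hashes to 11; 11 taken -> place at 12.
618 hashes to 7; 7 taken -> place at 8.
Table: [-, -, 95, 847, 821, 375, -, 969, 618, -, -, 181, 129]
Lookup 821: h=3, probe 3,4 → found at 4.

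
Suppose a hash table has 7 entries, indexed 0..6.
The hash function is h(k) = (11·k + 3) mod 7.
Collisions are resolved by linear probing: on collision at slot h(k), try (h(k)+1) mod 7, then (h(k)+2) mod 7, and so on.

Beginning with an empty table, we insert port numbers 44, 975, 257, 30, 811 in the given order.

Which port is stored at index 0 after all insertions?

Insert 44: h=4, slot 4 empty => index 4.
Insert 975: h=4, slot 4 occupied => index 5.
Insert 257: h=2, slot 2 empty => index 2.
Insert 30: h=4, slots 4,5 occupied => index 6.
Insert 811: h=6, slot 6 occupied => index 0.
Table: [811, -, 257, -, 44, 975, 30]

811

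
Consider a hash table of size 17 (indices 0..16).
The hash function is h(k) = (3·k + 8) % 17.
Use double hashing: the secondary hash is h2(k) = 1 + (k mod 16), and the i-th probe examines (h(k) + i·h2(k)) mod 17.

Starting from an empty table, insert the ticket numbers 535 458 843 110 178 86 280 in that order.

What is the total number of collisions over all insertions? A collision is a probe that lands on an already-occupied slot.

3

535: h=15 => slot 15
458: h=5 => slot 5
843: h=4 => slot 4
110: h=15, h2=15, probe 15,13 => slot 13
178: h=15, h2=3, probe 15,1 => slot 1
86: h=11 => slot 11
280: h=15, h2=9, probe 15,7 => slot 7
Table: [-, 178, -, -, 843, 458, -, 280, -, -, -, 86, -, 110, -, 535, -]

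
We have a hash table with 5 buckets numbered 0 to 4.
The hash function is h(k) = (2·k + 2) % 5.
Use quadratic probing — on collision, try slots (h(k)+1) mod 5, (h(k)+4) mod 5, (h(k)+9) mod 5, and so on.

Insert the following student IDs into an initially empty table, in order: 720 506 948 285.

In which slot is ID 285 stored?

720 hashes to 2; slot 2 is free => place at 2.
506 hashes to 4; slot 4 is free => place at 4.
948 hashes to 3; slot 3 is free => place at 3.
285 hashes to 2; 2,3 taken => place at 1.
Table: [∅, 285, 720, 948, 506]

1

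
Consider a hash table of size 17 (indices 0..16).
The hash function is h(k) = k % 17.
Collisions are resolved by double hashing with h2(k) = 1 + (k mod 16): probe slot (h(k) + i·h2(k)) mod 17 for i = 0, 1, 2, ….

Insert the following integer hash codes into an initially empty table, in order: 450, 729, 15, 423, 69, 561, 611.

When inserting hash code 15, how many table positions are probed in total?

Insert 450: h=8, slot 8 empty => index 8.
Insert 729: h=15, slot 15 empty => index 15.
Insert 15: h=15, h2=16, slot 15 occupied => index 14.
Insert 423: h=15, h2=8, slot 15 occupied => index 6.
Insert 69: h=1, slot 1 empty => index 1.
Insert 561: h=0, slot 0 empty => index 0.
Insert 611: h=16, slot 16 empty => index 16.
Table: [561, 69, ∅, ∅, ∅, ∅, 423, ∅, 450, ∅, ∅, ∅, ∅, ∅, 15, 729, 611]

2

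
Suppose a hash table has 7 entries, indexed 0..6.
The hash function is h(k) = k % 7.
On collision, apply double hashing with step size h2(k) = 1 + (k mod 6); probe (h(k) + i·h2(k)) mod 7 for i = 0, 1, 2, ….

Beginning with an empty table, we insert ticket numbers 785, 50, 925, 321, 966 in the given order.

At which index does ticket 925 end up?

3

785: h=1 → slot 1
50: h=1, h2=3, probe 1,4 → slot 4
925: h=1, h2=2, probe 1,3 → slot 3
321: h=6 → slot 6
966: h=0 → slot 0
Table: [966, 785, —, 925, 50, —, 321]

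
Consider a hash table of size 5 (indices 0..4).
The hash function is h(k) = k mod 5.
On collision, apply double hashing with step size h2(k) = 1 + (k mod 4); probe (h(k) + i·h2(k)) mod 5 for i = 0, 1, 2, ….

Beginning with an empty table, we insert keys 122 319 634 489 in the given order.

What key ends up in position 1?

489

122 hashes to 2; slot 2 is free → place at 2.
319 hashes to 4; slot 4 is free → place at 4.
634 hashes to 4, h2=3; 4,2 taken → place at 0.
489 hashes to 4, h2=2; 4 taken → place at 1.
Table: [634, 489, 122, _, 319]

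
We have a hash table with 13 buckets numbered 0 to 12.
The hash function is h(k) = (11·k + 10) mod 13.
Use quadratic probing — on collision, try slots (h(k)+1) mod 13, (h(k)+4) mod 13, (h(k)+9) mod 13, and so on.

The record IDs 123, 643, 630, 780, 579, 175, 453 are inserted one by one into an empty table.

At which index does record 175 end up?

7

123: h=11 -> slot 11
643: h=11, probe 11,12 -> slot 12
630: h=11, probe 11,12,2 -> slot 2
780: h=10 -> slot 10
579: h=9 -> slot 9
175: h=11, probe 11,12,2,7 -> slot 7
453: h=1 -> slot 1
Table: [., 453, 630, ., ., ., ., 175, ., 579, 780, 123, 643]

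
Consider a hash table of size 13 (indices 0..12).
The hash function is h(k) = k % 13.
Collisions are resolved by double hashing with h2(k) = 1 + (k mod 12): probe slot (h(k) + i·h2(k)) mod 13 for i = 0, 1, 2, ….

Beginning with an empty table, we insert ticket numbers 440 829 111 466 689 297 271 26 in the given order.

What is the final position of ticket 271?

Insert 440: h=11, slot 11 empty => index 11.
Insert 829: h=10, slot 10 empty => index 10.
Insert 111: h=7, slot 7 empty => index 7.
Insert 466: h=11, h2=11, slot 11 occupied => index 9.
Insert 689: h=0, slot 0 empty => index 0.
Insert 297: h=11, h2=10, slot 11 occupied => index 8.
Insert 271: h=11, h2=8, slot 11 occupied => index 6.
Insert 26: h=0, h2=3, slot 0 occupied => index 3.
Table: [689, ., ., 26, ., ., 271, 111, 297, 466, 829, 440, .]

6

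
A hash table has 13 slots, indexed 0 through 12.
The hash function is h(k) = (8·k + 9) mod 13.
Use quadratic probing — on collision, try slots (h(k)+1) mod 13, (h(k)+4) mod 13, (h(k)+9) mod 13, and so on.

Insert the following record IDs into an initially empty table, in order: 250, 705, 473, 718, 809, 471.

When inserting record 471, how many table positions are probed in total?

250 hashes to 7; slot 7 is free -> place at 7.
705 hashes to 7; 7 taken -> place at 8.
473 hashes to 10; slot 10 is free -> place at 10.
718 hashes to 7; 7,8 taken -> place at 11.
809 hashes to 7; 7,8,11 taken -> place at 3.
471 hashes to 7; 7,8,11,3,10 taken -> place at 6.
Table: [∅, ∅, ∅, 809, ∅, ∅, 471, 250, 705, ∅, 473, 718, ∅]

6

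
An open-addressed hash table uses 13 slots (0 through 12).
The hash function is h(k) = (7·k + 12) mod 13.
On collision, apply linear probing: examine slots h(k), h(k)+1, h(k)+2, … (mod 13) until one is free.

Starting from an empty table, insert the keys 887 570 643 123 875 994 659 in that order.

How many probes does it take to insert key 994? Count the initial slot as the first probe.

3

Insert 887: h=7, slot 7 empty -> index 7.
Insert 570: h=11, slot 11 empty -> index 11.
Insert 643: h=2, slot 2 empty -> index 2.
Insert 123: h=2, slot 2 occupied -> index 3.
Insert 875: h=1, slot 1 empty -> index 1.
Insert 994: h=2, slots 2,3 occupied -> index 4.
Insert 659: h=10, slot 10 empty -> index 10.
Table: [∅, 875, 643, 123, 994, ∅, ∅, 887, ∅, ∅, 659, 570, ∅]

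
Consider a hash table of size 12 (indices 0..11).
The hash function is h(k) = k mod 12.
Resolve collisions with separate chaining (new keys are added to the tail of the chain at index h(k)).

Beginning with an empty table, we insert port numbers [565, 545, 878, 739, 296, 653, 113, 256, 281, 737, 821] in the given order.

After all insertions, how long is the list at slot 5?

6

565 → bucket 1
545 → bucket 5
878 → bucket 2
739 → bucket 7
296 → bucket 8
653 → bucket 5 (collision)
113 → bucket 5 (collision)
256 → bucket 4
281 → bucket 5 (collision)
737 → bucket 5 (collision)
821 → bucket 5 (collision)
Final buckets:
0: .
1: 565
2: 878
3: .
4: 256
5: 545 -> 653 -> 113 -> 281 -> 737 -> 821
6: .
7: 739
8: 296
9: .
10: .
11: .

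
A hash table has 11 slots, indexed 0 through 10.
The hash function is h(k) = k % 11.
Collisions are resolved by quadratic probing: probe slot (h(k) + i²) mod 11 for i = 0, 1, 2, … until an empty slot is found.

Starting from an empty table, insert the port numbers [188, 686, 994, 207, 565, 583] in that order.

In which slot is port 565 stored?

188: h=1 => slot 1
686: h=4 => slot 4
994: h=4, probe 4,5 => slot 5
207: h=9 => slot 9
565: h=4, probe 4,5,8 => slot 8
583: h=0 => slot 0
Table: [583, 188, ∅, ∅, 686, 994, ∅, ∅, 565, 207, ∅]

8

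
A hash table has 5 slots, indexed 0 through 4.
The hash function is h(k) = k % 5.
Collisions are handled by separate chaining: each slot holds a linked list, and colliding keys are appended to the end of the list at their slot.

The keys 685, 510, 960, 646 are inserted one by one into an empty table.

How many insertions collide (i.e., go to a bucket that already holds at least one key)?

685 -> bucket 0
510 -> bucket 0 (collision)
960 -> bucket 0 (collision)
646 -> bucket 1
Final buckets:
0: 685 -> 510 -> 960
1: 646
2: ∅
3: ∅
4: ∅

2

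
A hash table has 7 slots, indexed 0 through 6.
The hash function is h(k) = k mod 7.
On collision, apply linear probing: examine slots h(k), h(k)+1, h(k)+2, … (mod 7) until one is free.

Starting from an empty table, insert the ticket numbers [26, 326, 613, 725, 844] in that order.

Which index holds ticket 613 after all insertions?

26 hashes to 5; slot 5 is free → place at 5.
326 hashes to 4; slot 4 is free → place at 4.
613 hashes to 4; 4,5 taken → place at 6.
725 hashes to 4; 4,5,6 taken → place at 0.
844 hashes to 4; 4,5,6,0 taken → place at 1.
Table: [725, 844, _, _, 326, 26, 613]

6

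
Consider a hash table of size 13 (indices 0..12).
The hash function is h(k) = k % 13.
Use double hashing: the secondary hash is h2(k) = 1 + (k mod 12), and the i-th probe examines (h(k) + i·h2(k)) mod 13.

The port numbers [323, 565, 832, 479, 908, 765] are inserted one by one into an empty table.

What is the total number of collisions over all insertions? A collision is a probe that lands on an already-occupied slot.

3

Insert 323: h=11, slot 11 empty => index 11.
Insert 565: h=6, slot 6 empty => index 6.
Insert 832: h=0, slot 0 empty => index 0.
Insert 479: h=11, h2=12, slot 11 occupied => index 10.
Insert 908: h=11, h2=9, slot 11 occupied => index 7.
Insert 765: h=11, h2=10, slot 11 occupied => index 8.
Table: [832, ., ., ., ., ., 565, 908, 765, ., 479, 323, .]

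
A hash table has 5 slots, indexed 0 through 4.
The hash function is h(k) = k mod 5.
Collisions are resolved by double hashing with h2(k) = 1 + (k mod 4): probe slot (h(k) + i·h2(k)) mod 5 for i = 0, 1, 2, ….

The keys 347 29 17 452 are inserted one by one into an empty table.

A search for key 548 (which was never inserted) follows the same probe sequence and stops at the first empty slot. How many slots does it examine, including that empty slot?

347 hashes to 2; slot 2 is free -> place at 2.
29 hashes to 4; slot 4 is free -> place at 4.
17 hashes to 2, h2=2; 2,4 taken -> place at 1.
452 hashes to 2, h2=1; 2 taken -> place at 3.
Table: [∅, 17, 347, 452, 29]
Lookup 548: h=3, h2=1, probe 3,4,0 → slot 0 empty, not found.

3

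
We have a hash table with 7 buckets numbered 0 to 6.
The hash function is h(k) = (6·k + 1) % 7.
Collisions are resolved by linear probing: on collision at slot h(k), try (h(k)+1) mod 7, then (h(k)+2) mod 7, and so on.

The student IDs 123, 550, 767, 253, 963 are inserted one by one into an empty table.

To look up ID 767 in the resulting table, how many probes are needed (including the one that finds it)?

3

123: h=4 => slot 4
550: h=4, probe 4,5 => slot 5
767: h=4, probe 4,5,6 => slot 6
253: h=0 => slot 0
963: h=4, probe 4,5,6,0,1 => slot 1
Table: [253, 963, ∅, ∅, 123, 550, 767]
Lookup 767: h=4, probe 4,5,6 → found at 6.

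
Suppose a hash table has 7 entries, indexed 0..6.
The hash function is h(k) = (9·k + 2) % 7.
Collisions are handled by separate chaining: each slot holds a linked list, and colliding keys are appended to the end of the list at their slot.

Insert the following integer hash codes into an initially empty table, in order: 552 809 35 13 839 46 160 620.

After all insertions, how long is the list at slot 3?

Insert 552: h=0, bucket 0 empty -> new chain.
Insert 809: h=3, bucket 3 empty -> new chain.
Insert 35: h=2, bucket 2 empty -> new chain.
Insert 13: h=0, bucket 0 nonempty -> append to chain.
Insert 839: h=0, bucket 0 nonempty -> append to chain.
Insert 46: h=3, bucket 3 nonempty -> append to chain.
Insert 160: h=0, bucket 0 nonempty -> append to chain.
Insert 620: h=3, bucket 3 nonempty -> append to chain.
Final buckets:
0: 552 -> 13 -> 839 -> 160
1: ∅
2: 35
3: 809 -> 46 -> 620
4: ∅
5: ∅
6: ∅

3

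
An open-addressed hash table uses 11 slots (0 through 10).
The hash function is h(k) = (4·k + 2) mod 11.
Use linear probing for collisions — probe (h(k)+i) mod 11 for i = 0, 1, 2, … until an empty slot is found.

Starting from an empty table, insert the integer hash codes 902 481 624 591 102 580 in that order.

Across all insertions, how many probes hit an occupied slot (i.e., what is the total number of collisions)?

12

902: h=2 → slot 2
481: h=1 → slot 1
624: h=1, probe 1,2,3 → slot 3
591: h=1, probe 1,2,3,4 → slot 4
102: h=3, probe 3,4,5 → slot 5
580: h=1, probe 1,2,3,4,5,6 → slot 6
Table: [—, 481, 902, 624, 591, 102, 580, —, —, —, —]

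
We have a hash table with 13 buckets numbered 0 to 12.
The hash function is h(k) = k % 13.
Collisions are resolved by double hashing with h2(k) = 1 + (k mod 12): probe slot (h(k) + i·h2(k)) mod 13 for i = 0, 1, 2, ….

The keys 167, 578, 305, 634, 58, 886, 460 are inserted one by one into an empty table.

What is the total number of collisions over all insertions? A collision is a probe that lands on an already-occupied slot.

167: h=11 → slot 11
578: h=6 → slot 6
305: h=6, h2=6, probe 6,12 → slot 12
634: h=10 → slot 10
58: h=6, h2=11, probe 6,4 → slot 4
886: h=2 → slot 2
460: h=5 → slot 5
Table: [-, -, 886, -, 58, 460, 578, -, -, -, 634, 167, 305]

2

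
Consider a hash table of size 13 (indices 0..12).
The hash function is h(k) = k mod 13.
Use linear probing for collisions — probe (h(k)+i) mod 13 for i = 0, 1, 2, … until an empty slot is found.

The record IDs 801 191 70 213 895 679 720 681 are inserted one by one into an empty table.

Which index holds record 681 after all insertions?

10

801: h=8 => slot 8
191: h=9 => slot 9
70: h=5 => slot 5
213: h=5, probe 5,6 => slot 6
895: h=11 => slot 11
679: h=3 => slot 3
720: h=5, probe 5,6,7 => slot 7
681: h=5, probe 5,6,7,8,9,10 => slot 10
Table: [_, _, _, 679, _, 70, 213, 720, 801, 191, 681, 895, _]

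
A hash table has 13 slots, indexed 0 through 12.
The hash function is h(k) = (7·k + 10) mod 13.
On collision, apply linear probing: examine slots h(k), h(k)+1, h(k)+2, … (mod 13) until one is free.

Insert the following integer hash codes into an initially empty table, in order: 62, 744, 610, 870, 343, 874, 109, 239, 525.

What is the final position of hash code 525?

10

Insert 62: h=2, slot 2 empty → index 2.
Insert 744: h=5, slot 5 empty → index 5.
Insert 610: h=3, slot 3 empty → index 3.
Insert 870: h=3, slot 3 occupied → index 4.
Insert 343: h=6, slot 6 empty → index 6.
Insert 874: h=5, slots 5,6 occupied → index 7.
Insert 109: h=6, slots 6,7 occupied → index 8.
Insert 239: h=6, slots 6,7,8 occupied → index 9.
Insert 525: h=6, slots 6,7,8,9 occupied → index 10.
Table: [∅, ∅, 62, 610, 870, 744, 343, 874, 109, 239, 525, ∅, ∅]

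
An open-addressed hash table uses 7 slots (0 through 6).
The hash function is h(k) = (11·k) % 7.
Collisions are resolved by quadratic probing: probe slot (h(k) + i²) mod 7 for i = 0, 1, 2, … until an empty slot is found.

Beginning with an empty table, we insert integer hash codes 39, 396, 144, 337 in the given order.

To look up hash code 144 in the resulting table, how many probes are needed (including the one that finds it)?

39: h=2 => slot 2
396: h=2, probe 2,3 => slot 3
144: h=2, probe 2,3,6 => slot 6
337: h=4 => slot 4
Table: [∅, ∅, 39, 396, 337, ∅, 144]
Lookup 144: h=2, probe 2,3,6 → found at 6.

3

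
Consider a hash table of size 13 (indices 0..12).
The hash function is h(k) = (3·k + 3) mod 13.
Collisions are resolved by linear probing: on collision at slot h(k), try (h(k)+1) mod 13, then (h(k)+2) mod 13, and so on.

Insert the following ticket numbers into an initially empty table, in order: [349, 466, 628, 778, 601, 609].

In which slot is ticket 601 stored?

349: h=10 → slot 10
466: h=10, probe 10,11 → slot 11
628: h=2 → slot 2
778: h=10, probe 10,11,12 → slot 12
601: h=12, probe 12,0 → slot 0
609: h=10, probe 10,11,12,0,1 → slot 1
Table: [601, 609, 628, ∅, ∅, ∅, ∅, ∅, ∅, ∅, 349, 466, 778]

0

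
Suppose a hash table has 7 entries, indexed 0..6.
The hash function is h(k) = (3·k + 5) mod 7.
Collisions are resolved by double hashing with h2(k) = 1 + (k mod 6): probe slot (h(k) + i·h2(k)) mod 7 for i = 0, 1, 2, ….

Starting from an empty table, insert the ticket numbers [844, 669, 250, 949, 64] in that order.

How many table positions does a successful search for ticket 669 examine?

2

Insert 844: h=3, slot 3 empty -> index 3.
Insert 669: h=3, h2=4, slot 3 occupied -> index 0.
Insert 250: h=6, slot 6 empty -> index 6.
Insert 949: h=3, h2=2, slot 3 occupied -> index 5.
Insert 64: h=1, slot 1 empty -> index 1.
Table: [669, 64, —, 844, —, 949, 250]
Lookup 669: h=3, h2=4, probe 3,0 → found at 0.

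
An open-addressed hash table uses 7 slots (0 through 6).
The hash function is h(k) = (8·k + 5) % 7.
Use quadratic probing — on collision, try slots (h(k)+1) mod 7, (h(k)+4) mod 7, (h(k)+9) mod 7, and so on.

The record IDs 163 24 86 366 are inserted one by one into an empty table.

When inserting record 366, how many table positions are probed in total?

163: h=0 -> slot 0
24: h=1 -> slot 1
86: h=0, probe 0,1,4 -> slot 4
366: h=0, probe 0,1,4,2 -> slot 2
Table: [163, 24, 366, ∅, 86, ∅, ∅]

4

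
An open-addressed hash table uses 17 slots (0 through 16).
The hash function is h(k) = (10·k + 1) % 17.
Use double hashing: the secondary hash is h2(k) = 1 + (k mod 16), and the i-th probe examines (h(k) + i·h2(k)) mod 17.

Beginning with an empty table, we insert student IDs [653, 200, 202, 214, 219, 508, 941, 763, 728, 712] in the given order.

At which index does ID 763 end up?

653: h=3 -> slot 3
200: h=12 -> slot 12
202: h=15 -> slot 15
214: h=16 -> slot 16
219: h=15, h2=12, probe 15,10 -> slot 10
508: h=15, h2=13, probe 15,11 -> slot 11
941: h=10, h2=14, probe 10,7 -> slot 7
763: h=15, h2=12, probe 15,10,5 -> slot 5
728: h=5, h2=9, probe 5,14 -> slot 14
712: h=15, h2=9, probe 15,7,16,8 -> slot 8
Table: [∅, ∅, ∅, 653, ∅, 763, ∅, 941, 712, ∅, 219, 508, 200, ∅, 728, 202, 214]

5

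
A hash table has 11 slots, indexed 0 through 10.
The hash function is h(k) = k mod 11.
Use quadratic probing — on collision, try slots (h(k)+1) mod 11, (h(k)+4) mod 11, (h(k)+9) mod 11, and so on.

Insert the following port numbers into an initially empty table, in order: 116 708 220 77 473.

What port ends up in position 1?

77

Insert 116: h=6, slot 6 empty -> index 6.
Insert 708: h=4, slot 4 empty -> index 4.
Insert 220: h=0, slot 0 empty -> index 0.
Insert 77: h=0, slot 0 occupied -> index 1.
Insert 473: h=0, slots 0,1,4 occupied -> index 9.
Table: [220, 77, -, -, 708, -, 116, -, -, 473, -]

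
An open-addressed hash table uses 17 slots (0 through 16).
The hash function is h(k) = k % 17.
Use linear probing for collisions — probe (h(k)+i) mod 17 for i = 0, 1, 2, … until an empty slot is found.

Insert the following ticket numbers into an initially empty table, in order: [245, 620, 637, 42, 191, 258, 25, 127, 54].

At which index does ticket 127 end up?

12

245 hashes to 7; slot 7 is free => place at 7.
620 hashes to 8; slot 8 is free => place at 8.
637 hashes to 8; 8 taken => place at 9.
42 hashes to 8; 8,9 taken => place at 10.
191 hashes to 4; slot 4 is free => place at 4.
258 hashes to 3; slot 3 is free => place at 3.
25 hashes to 8; 8,9,10 taken => place at 11.
127 hashes to 8; 8,9,10,11 taken => place at 12.
54 hashes to 3; 3,4 taken => place at 5.
Table: [—, —, —, 258, 191, 54, —, 245, 620, 637, 42, 25, 127, —, —, —, —]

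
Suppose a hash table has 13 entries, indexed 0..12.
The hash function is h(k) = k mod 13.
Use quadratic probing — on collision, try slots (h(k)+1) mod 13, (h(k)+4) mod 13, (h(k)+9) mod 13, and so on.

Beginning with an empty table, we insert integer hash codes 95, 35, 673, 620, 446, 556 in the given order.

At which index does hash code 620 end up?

0

95 hashes to 4; slot 4 is free -> place at 4.
35 hashes to 9; slot 9 is free -> place at 9.
673 hashes to 10; slot 10 is free -> place at 10.
620 hashes to 9; 9,10 taken -> place at 0.
446 hashes to 4; 4 taken -> place at 5.
556 hashes to 10; 10 taken -> place at 11.
Table: [620, _, _, _, 95, 446, _, _, _, 35, 673, 556, _]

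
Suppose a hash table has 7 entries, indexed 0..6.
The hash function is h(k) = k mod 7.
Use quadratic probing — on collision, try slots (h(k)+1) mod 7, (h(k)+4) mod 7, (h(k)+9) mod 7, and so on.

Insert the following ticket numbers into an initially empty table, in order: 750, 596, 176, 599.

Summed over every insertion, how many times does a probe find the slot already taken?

750 hashes to 1; slot 1 is free -> place at 1.
596 hashes to 1; 1 taken -> place at 2.
176 hashes to 1; 1,2 taken -> place at 5.
599 hashes to 4; slot 4 is free -> place at 4.
Table: [—, 750, 596, —, 599, 176, —]

3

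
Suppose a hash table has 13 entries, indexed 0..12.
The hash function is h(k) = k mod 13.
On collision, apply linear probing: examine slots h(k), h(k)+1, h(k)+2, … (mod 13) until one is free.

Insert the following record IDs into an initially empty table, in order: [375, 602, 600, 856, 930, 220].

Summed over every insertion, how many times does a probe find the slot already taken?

Insert 375: h=11, slot 11 empty → index 11.
Insert 602: h=4, slot 4 empty → index 4.
Insert 600: h=2, slot 2 empty → index 2.
Insert 856: h=11, slot 11 occupied → index 12.
Insert 930: h=7, slot 7 empty → index 7.
Insert 220: h=12, slot 12 occupied → index 0.
Table: [220, -, 600, -, 602, -, -, 930, -, -, -, 375, 856]

2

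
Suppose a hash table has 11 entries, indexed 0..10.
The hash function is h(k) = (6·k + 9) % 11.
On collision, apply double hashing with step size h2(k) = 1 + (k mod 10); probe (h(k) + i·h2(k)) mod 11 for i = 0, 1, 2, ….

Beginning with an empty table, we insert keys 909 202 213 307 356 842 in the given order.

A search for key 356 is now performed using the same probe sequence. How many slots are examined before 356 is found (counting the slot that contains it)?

Insert 909: h=7, slot 7 empty → index 7.
Insert 202: h=0, slot 0 empty → index 0.
Insert 213: h=0, h2=4, slot 0 occupied → index 4.
Insert 307: h=3, slot 3 empty → index 3.
Insert 356: h=0, h2=7, slots 0,7,3 occupied → index 10.
Insert 842: h=1, slot 1 empty → index 1.
Table: [202, 842, ∅, 307, 213, ∅, ∅, 909, ∅, ∅, 356]
Lookup 356: h=0, h2=7, probe 0,7,3,10 → found at 10.

4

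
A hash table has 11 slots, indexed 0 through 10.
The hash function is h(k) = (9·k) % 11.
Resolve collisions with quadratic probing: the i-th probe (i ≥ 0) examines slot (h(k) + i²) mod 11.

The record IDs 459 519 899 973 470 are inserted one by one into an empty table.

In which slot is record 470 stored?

Insert 459: h=6, slot 6 empty -> index 6.
Insert 519: h=7, slot 7 empty -> index 7.
Insert 899: h=6, slots 6,7 occupied -> index 10.
Insert 973: h=1, slot 1 empty -> index 1.
Insert 470: h=6, slots 6,7,10 occupied -> index 4.
Table: [_, 973, _, _, 470, _, 459, 519, _, _, 899]

4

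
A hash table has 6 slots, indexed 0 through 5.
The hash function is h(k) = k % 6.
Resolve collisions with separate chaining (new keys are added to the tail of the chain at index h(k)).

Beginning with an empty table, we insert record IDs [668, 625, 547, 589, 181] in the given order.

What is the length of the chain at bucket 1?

Insert 668: h=2, bucket 2 empty → new chain.
Insert 625: h=1, bucket 1 empty → new chain.
Insert 547: h=1, bucket 1 nonempty → append to chain.
Insert 589: h=1, bucket 1 nonempty → append to chain.
Insert 181: h=1, bucket 1 nonempty → append to chain.
Final buckets:
0: _
1: 625 -> 547 -> 589 -> 181
2: 668
3: _
4: _
5: _

4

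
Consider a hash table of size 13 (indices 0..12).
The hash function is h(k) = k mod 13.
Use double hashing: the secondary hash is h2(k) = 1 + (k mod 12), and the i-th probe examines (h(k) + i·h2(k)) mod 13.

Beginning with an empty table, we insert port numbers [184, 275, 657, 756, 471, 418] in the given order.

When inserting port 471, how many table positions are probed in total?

Insert 184: h=2, slot 2 empty => index 2.
Insert 275: h=2, h2=12, slot 2 occupied => index 1.
Insert 657: h=7, slot 7 empty => index 7.
Insert 756: h=2, h2=1, slot 2 occupied => index 3.
Insert 471: h=3, h2=4, slots 3,7 occupied => index 11.
Insert 418: h=2, h2=11, slot 2 occupied => index 0.
Table: [418, 275, 184, 756, _, _, _, 657, _, _, _, 471, _]

3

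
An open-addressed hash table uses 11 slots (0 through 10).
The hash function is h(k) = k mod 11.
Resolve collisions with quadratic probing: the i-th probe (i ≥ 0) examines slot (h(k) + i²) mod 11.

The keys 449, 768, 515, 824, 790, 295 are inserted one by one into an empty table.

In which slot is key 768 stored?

449 hashes to 9; slot 9 is free -> place at 9.
768 hashes to 9; 9 taken -> place at 10.
515 hashes to 9; 9,10 taken -> place at 2.
824 hashes to 10; 10 taken -> place at 0.
790 hashes to 9; 9,10,2 taken -> place at 7.
295 hashes to 9; 9,10,2,7 taken -> place at 3.
Table: [824, -, 515, 295, -, -, -, 790, -, 449, 768]

10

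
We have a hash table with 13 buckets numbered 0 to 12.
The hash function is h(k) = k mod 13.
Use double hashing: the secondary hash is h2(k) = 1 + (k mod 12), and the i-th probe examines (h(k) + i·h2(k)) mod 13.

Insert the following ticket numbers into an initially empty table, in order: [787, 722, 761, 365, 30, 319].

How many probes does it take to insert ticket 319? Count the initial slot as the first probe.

Insert 787: h=7, slot 7 empty → index 7.
Insert 722: h=7, h2=3, slot 7 occupied → index 10.
Insert 761: h=7, h2=6, slot 7 occupied → index 0.
Insert 365: h=1, slot 1 empty → index 1.
Insert 30: h=4, slot 4 empty → index 4.
Insert 319: h=7, h2=8, slot 7 occupied → index 2.
Table: [761, 365, 319, ∅, 30, ∅, ∅, 787, ∅, ∅, 722, ∅, ∅]

2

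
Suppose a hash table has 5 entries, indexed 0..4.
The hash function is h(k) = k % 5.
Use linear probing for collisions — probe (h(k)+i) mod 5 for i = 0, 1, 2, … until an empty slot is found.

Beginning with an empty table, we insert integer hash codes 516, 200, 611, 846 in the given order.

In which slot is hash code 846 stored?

Insert 516: h=1, slot 1 empty => index 1.
Insert 200: h=0, slot 0 empty => index 0.
Insert 611: h=1, slot 1 occupied => index 2.
Insert 846: h=1, slots 1,2 occupied => index 3.
Table: [200, 516, 611, 846, —]

3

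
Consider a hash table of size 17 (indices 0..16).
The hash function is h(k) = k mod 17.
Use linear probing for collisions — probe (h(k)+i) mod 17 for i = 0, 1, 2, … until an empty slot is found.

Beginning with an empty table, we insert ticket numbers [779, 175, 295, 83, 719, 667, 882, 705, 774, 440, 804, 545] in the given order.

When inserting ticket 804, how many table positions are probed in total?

6

779 hashes to 14; slot 14 is free → place at 14.
175 hashes to 5; slot 5 is free → place at 5.
295 hashes to 6; slot 6 is free → place at 6.
83 hashes to 15; slot 15 is free → place at 15.
719 hashes to 5; 5,6 taken → place at 7.
667 hashes to 4; slot 4 is free → place at 4.
882 hashes to 15; 15 taken → place at 16.
705 hashes to 8; slot 8 is free → place at 8.
774 hashes to 9; slot 9 is free → place at 9.
440 hashes to 15; 15,16 taken → place at 0.
804 hashes to 5; 5,6,7,8,9 taken → place at 10.
545 hashes to 1; slot 1 is free → place at 1.
Table: [440, 545, ∅, ∅, 667, 175, 295, 719, 705, 774, 804, ∅, ∅, ∅, 779, 83, 882]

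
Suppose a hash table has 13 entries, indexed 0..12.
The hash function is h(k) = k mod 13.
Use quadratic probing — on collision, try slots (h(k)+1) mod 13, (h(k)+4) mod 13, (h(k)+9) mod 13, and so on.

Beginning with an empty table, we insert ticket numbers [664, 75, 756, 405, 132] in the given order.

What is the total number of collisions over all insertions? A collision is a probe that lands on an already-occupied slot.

Insert 664: h=1, slot 1 empty → index 1.
Insert 75: h=10, slot 10 empty → index 10.
Insert 756: h=2, slot 2 empty → index 2.
Insert 405: h=2, slot 2 occupied → index 3.
Insert 132: h=2, slots 2,3 occupied → index 6.
Table: [—, 664, 756, 405, —, —, 132, —, —, —, 75, —, —]

3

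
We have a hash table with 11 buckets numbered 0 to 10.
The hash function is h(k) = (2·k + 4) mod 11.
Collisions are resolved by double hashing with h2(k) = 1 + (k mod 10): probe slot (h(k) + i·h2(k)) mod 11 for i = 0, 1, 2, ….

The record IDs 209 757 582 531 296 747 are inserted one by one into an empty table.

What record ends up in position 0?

209: h=4 -> slot 4
757: h=0 -> slot 0
582: h=2 -> slot 2
531: h=10 -> slot 10
296: h=2, h2=7, probe 2,9 -> slot 9
747: h=2, h2=8, probe 2,10,7 -> slot 7
Table: [757, —, 582, —, 209, —, —, 747, —, 296, 531]

757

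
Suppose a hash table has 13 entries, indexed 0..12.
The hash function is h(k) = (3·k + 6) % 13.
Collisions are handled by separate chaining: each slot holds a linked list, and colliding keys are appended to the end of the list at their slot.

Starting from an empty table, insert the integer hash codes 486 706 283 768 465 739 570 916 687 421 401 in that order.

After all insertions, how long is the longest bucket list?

Insert 486: h=8, bucket 8 empty → new chain.
Insert 706: h=5, bucket 5 empty → new chain.
Insert 283: h=10, bucket 10 empty → new chain.
Insert 768: h=9, bucket 9 empty → new chain.
Insert 465: h=10, bucket 10 nonempty → append to chain.
Insert 739: h=0, bucket 0 empty → new chain.
Insert 570: h=0, bucket 0 nonempty → append to chain.
Insert 916: h=11, bucket 11 empty → new chain.
Insert 687: h=0, bucket 0 nonempty → append to chain.
Insert 421: h=8, bucket 8 nonempty → append to chain.
Insert 401: h=0, bucket 0 nonempty → append to chain.
Final buckets:
0: 739 -> 570 -> 687 -> 401
1: ∅
2: ∅
3: ∅
4: ∅
5: 706
6: ∅
7: ∅
8: 486 -> 421
9: 768
10: 283 -> 465
11: 916
12: ∅

4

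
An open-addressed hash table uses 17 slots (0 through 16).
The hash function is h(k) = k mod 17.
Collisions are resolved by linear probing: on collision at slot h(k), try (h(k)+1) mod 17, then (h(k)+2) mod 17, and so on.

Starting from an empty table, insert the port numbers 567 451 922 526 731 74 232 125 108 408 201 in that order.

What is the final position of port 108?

Insert 567: h=6, slot 6 empty => index 6.
Insert 451: h=9, slot 9 empty => index 9.
Insert 922: h=4, slot 4 empty => index 4.
Insert 526: h=16, slot 16 empty => index 16.
Insert 731: h=0, slot 0 empty => index 0.
Insert 74: h=6, slot 6 occupied => index 7.
Insert 232: h=11, slot 11 empty => index 11.
Insert 125: h=6, slots 6,7 occupied => index 8.
Insert 108: h=6, slots 6,7,8,9 occupied => index 10.
Insert 408: h=0, slot 0 occupied => index 1.
Insert 201: h=14, slot 14 empty => index 14.
Table: [731, 408, -, -, 922, -, 567, 74, 125, 451, 108, 232, -, -, 201, -, 526]

10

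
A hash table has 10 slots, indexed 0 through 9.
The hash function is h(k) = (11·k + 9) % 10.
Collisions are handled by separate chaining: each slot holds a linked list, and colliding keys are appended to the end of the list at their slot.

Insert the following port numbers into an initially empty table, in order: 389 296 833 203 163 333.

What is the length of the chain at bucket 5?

Insert 389: h=8, bucket 8 empty -> new chain.
Insert 296: h=5, bucket 5 empty -> new chain.
Insert 833: h=2, bucket 2 empty -> new chain.
Insert 203: h=2, bucket 2 nonempty -> append to chain.
Insert 163: h=2, bucket 2 nonempty -> append to chain.
Insert 333: h=2, bucket 2 nonempty -> append to chain.
Final buckets:
0: ∅
1: ∅
2: 833 -> 203 -> 163 -> 333
3: ∅
4: ∅
5: 296
6: ∅
7: ∅
8: 389
9: ∅

1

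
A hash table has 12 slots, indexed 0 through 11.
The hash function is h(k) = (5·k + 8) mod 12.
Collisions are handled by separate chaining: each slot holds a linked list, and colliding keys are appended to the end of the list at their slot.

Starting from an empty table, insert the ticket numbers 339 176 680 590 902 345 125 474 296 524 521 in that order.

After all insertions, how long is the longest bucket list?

4

339 → bucket 11
176 → bucket 0
680 → bucket 0 (collision)
590 → bucket 6
902 → bucket 6 (collision)
345 → bucket 5
125 → bucket 9
474 → bucket 2
296 → bucket 0 (collision)
524 → bucket 0 (collision)
521 → bucket 9 (collision)
Final buckets:
0: 176 -> 680 -> 296 -> 524
1: .
2: 474
3: .
4: .
5: 345
6: 590 -> 902
7: .
8: .
9: 125 -> 521
10: .
11: 339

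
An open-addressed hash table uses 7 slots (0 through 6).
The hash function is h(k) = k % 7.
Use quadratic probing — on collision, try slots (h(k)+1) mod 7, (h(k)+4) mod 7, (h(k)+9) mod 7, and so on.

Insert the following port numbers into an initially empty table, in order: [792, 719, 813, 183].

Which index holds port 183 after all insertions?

Insert 792: h=1, slot 1 empty => index 1.
Insert 719: h=5, slot 5 empty => index 5.
Insert 813: h=1, slot 1 occupied => index 2.
Insert 183: h=1, slots 1,2,5 occupied => index 3.
Table: [∅, 792, 813, 183, ∅, 719, ∅]

3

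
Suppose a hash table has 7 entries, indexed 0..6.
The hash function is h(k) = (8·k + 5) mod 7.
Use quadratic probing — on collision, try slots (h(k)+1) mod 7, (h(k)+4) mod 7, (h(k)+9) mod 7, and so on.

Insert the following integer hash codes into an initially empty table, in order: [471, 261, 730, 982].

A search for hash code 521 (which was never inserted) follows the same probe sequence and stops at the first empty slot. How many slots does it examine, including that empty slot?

471 hashes to 0; slot 0 is free => place at 0.
261 hashes to 0; 0 taken => place at 1.
730 hashes to 0; 0,1 taken => place at 4.
982 hashes to 0; 0,1,4 taken => place at 2.
Table: [471, 261, 982, ∅, 730, ∅, ∅]
Lookup 521: h=1, probe 1,2,5 → slot 5 empty, not found.

3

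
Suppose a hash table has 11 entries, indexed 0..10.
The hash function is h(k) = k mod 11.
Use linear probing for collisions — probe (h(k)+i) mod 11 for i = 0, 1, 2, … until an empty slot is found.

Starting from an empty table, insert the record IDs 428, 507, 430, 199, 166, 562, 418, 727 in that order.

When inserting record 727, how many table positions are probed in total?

Insert 428: h=10, slot 10 empty => index 10.
Insert 507: h=1, slot 1 empty => index 1.
Insert 430: h=1, slot 1 occupied => index 2.
Insert 199: h=1, slots 1,2 occupied => index 3.
Insert 166: h=1, slots 1,2,3 occupied => index 4.
Insert 562: h=1, slots 1,2,3,4 occupied => index 5.
Insert 418: h=0, slot 0 empty => index 0.
Insert 727: h=1, slots 1,2,3,4,5 occupied => index 6.
Table: [418, 507, 430, 199, 166, 562, 727, —, —, —, 428]

6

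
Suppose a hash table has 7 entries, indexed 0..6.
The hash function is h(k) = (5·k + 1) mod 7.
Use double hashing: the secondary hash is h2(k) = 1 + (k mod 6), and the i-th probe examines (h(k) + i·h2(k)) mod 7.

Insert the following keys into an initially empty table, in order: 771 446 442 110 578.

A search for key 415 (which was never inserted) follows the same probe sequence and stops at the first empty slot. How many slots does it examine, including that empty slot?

Insert 771: h=6, slot 6 empty => index 6.
Insert 446: h=5, slot 5 empty => index 5.
Insert 442: h=6, h2=5, slot 6 occupied => index 4.
Insert 110: h=5, h2=3, slot 5 occupied => index 1.
Insert 578: h=0, slot 0 empty => index 0.
Table: [578, 110, _, _, 442, 446, 771]
Lookup 415: h=4, h2=2, probe 4,6,1,3 → slot 3 empty, not found.

4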